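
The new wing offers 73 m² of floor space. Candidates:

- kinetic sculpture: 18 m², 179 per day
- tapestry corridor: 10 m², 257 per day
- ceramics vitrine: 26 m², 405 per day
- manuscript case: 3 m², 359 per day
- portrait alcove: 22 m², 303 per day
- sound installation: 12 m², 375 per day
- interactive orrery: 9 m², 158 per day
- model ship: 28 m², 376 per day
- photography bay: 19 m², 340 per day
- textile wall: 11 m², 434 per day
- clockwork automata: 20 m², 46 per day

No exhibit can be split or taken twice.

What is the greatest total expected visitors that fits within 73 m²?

Taking the top-ratio exhibits first gives tapestry corridor + manuscript case + sound installation + interactive orrery + photography bay + textile wall for 1923 (64 m²).
Replace photography bay with ceramics vitrine: the trade gains 65 net, giving 1988 at 71 m².
The closest alternative, tapestry corridor + manuscript case + sound installation + interactive orrery + model ship + textile wall, reaches only 1959.

1988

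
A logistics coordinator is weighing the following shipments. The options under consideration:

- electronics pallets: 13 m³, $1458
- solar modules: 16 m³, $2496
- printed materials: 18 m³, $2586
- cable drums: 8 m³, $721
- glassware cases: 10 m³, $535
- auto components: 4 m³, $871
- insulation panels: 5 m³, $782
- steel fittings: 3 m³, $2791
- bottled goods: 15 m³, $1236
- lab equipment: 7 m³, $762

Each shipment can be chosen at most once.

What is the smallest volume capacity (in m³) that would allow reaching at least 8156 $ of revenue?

Minimise m³ subject to total revenue ≥ 8156.
solar modules + printed materials + auto components + steel fittings: 8744 revenue at 41 m³.
Below 41 m³ the best achievable stays under 8156.

41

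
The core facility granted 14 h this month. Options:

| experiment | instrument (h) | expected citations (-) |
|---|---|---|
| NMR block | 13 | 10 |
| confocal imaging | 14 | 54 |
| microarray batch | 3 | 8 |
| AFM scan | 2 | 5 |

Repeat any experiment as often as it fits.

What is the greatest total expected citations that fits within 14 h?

Taking confocal imaging: 14 h used, 54 in expected citations.
Every other selection either busts 14 h or fails to beat 54.

54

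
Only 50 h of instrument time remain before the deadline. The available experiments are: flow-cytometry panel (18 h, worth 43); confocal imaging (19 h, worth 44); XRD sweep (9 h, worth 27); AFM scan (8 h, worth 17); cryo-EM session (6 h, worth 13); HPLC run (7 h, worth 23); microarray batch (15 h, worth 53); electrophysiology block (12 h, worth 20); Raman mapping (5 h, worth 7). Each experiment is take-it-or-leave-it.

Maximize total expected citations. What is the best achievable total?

Greedy by ratio would take flow-cytometry panel + XRD sweep + HPLC run + microarray batch: 49 h used, total 146.
The 18 h tied up in flow-cytometry panel is better spent on confocal imaging — total rises to 147 (50 h).
Runner-up flow-cytometry panel + XRD sweep + HPLC run + microarray batch tops out at 146.

147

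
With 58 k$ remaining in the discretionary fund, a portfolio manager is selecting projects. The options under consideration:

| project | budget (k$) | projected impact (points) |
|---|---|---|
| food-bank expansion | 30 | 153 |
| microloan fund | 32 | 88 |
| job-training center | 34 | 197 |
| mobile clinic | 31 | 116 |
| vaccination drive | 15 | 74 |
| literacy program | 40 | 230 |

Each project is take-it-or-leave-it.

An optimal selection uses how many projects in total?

2

Best achievable projected impact is 304.
vaccination drive + literacy program hits 304 at 55 k$.
Any selection reaching 304 contains exactly 2 projects.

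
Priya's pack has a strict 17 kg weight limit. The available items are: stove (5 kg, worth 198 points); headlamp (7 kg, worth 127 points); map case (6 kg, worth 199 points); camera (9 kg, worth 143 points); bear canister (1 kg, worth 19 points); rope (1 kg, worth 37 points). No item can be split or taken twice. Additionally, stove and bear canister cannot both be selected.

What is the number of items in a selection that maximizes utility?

3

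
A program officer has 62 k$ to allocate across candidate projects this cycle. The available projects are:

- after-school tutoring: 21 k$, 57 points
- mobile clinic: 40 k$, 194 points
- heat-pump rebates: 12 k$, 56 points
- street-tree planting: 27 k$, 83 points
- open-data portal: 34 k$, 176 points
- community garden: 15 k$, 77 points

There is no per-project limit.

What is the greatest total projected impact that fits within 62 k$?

Heat-pump rebates + open-data portal + community garden uses 61 of the 62 k$ and totals 309.
The spare 1 k$ is too small for any remaining project, and no exchange beats 309.

309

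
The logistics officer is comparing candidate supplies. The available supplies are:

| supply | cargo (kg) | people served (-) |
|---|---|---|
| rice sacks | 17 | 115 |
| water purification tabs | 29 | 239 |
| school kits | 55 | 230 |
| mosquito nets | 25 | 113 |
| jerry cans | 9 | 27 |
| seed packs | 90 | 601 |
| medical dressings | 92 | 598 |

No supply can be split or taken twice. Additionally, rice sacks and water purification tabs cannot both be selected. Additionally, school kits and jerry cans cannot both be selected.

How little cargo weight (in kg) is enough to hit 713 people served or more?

Minimise kg subject to total people served ≥ 713.
rice sacks + seed packs reaches 716 using 107 kg.
No combination under 107 kg hits 713.

107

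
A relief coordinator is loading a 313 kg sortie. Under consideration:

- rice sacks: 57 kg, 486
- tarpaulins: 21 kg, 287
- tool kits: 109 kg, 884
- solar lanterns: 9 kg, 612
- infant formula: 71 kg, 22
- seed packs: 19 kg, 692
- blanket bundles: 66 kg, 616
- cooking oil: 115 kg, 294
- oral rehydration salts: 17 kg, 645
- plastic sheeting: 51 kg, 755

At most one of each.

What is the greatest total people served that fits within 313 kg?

By people served per kg: solar lanterns 68.00, oral rehydration salts 37.94, seed packs 36.42, plastic sheeting 14.80 lead.
A density-first pass picks rice sacks + tarpaulins + solar lanterns + infant formula + seed packs + blanket bundles + oral rehydration salts + plastic sheeting — 4115 at 311 kg.
The 128 kg tied up in rice sacks and infant formula is better spent on tool kits — total rises to 4491 (292 kg).
Next best is rice sacks + tarpaulins + tool kits + solar lanterns + seed packs + oral rehydration salts + plastic sheeting at 4361 (283 kg) — short by 130.

4491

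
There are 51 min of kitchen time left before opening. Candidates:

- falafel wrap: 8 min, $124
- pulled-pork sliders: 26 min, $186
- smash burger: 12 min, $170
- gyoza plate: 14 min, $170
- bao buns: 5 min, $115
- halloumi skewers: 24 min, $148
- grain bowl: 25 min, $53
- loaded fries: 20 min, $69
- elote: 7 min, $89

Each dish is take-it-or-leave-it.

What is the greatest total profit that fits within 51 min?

668

Density check — bao buns 23.00, falafel wrap 15.50, smash burger 14.17 are the best per min.
The ratio ordering already packs tightly: falafel wrap + smash burger + gyoza plate + bao buns + elote, 46 min, 668.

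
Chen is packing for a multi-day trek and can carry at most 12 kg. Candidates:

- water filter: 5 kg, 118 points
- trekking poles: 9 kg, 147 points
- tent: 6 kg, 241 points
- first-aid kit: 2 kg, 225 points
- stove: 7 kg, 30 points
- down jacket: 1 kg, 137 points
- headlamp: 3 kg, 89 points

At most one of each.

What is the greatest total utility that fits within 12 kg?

692

Tent + first-aid kit + down jacket + headlamp uses 12 of the 12 kg and totals 692.
Next best is tent + first-aid kit + down jacket at 603 (9 kg) — short by 89.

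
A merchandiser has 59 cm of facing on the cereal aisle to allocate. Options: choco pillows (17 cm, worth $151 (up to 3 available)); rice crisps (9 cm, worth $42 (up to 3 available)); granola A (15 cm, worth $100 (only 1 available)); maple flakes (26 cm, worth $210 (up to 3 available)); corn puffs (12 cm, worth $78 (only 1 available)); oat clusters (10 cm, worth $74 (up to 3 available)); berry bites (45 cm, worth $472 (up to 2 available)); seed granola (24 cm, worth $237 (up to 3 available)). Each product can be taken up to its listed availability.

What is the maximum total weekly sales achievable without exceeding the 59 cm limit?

550

Filling by ratio: oat clusters + berry bites for 546, with 4 cm left unused.
Dropping oat clusters frees 10 cm; slotting in corn puffs (12 cm) lifts the total to 550 at 57 cm.
Every other selection either busts 59 cm or exceeds an availability limit or fails to beat 550.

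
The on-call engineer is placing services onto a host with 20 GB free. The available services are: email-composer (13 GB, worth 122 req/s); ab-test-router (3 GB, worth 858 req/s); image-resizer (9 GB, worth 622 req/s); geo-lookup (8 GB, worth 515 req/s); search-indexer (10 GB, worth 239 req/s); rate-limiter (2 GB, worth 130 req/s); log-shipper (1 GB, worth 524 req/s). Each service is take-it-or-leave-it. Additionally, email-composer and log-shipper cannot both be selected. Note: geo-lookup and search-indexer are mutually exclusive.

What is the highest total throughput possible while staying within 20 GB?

2134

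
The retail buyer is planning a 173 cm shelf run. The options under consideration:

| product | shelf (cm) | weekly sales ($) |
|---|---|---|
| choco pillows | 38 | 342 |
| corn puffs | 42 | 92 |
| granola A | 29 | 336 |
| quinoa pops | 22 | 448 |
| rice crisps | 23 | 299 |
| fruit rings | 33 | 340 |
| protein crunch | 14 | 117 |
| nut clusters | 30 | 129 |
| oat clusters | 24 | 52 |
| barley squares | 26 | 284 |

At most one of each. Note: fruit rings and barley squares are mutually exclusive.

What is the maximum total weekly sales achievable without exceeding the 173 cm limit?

Taking choco pillows + granola A + quinoa pops + rice crisps + fruit rings + protein crunch: 159 cm used, 1882 in weekly sales.
The closest alternative, choco pillows + granola A + quinoa pops + rice crisps + nut clusters + barley squares, reaches only 1838.

1882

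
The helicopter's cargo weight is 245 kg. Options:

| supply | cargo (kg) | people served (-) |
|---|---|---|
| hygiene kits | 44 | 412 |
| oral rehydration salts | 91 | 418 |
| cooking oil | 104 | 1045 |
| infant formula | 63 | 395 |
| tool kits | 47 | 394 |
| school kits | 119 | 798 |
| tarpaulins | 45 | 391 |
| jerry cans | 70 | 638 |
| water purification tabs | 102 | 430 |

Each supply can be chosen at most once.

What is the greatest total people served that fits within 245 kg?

2242

Greedy by ratio would take hygiene kits + cooking oil + jerry cans: 218 kg used, total 2095.
Dropping jerry cans frees 70 kg; slotting in tool kits + tarpaulins (92 kg) lifts the total to 2242 at 240 kg.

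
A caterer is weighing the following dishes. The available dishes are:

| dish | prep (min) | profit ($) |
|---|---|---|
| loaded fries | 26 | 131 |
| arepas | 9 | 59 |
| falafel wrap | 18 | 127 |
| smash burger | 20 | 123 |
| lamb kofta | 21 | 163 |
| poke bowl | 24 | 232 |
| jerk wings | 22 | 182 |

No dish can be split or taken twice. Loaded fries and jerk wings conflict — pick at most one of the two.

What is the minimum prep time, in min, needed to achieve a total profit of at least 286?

33

Need the lightest bundle worth ≥ 286.
Taking arepas + poke bowl gives 291 (≥ 286) for 33 min.
Any bundle with less than 33 min falls short of 286.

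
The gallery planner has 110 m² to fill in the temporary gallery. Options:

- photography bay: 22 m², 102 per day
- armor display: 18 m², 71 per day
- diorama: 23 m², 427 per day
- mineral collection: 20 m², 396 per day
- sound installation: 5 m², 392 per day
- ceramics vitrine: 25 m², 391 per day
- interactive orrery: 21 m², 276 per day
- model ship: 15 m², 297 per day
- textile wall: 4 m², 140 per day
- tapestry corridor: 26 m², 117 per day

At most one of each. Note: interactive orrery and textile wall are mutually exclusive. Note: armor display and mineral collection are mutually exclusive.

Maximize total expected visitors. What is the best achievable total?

2179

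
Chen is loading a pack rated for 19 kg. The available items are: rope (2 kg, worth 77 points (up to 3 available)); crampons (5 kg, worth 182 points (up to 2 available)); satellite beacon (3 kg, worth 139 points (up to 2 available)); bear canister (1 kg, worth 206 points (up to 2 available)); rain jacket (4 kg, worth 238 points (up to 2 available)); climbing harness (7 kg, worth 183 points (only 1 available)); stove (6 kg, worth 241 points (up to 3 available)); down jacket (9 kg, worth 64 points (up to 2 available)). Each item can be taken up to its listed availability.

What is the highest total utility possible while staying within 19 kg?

Taking the top-ratio items first gives rope + 2×satellite beacon + 2×bear canister + 2×rain jacket for 1243 (18 kg).
Dropping rope and satellite beacon frees 5 kg; slotting in stove (6 kg) lifts the total to 1268 at 19 kg.
Nothing else within 19 kg beats 1268.

1268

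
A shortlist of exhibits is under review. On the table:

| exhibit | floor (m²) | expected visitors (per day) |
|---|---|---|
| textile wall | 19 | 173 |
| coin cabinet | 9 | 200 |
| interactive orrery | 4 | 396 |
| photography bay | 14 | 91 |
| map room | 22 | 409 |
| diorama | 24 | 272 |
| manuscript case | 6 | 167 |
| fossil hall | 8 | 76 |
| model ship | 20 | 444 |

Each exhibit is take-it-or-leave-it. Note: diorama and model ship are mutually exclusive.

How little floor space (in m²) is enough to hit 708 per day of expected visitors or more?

Minimise m² subject to total expected visitors ≥ 708.
coin cabinet + interactive orrery + manuscript case: 763 expected visitors at 19 m².
Any bundle with less than 19 m² falls short of 708.

19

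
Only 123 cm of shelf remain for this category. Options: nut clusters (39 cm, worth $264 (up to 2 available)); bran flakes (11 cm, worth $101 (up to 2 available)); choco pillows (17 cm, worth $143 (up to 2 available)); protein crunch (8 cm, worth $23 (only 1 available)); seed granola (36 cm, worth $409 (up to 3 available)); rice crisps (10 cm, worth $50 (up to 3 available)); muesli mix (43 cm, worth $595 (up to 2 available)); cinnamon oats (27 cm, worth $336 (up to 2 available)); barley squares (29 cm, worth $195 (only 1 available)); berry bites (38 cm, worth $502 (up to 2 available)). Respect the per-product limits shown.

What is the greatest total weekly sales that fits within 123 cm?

Greedy by ratio would take rice crisps + 2×muesli mix + cinnamon oats: 123 cm used, total 1576.
The 80 cm tied up in rice crisps and muesli mix and cinnamon oats is better spent on 2×berry bites — total rises to 1599 (119 cm).
Nothing else within 123 cm beats 1599.

1599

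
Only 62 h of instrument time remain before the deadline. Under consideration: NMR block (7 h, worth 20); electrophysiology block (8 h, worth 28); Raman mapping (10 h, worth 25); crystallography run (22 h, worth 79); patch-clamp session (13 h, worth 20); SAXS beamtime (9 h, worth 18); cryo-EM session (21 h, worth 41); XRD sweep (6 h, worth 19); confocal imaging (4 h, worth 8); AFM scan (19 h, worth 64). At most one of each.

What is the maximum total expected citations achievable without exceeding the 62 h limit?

Taking NMR block + electrophysiology block + crystallography run + XRD sweep + AFM scan: 62 h used, 210 in expected citations.
No other feasible combination exceeds 210.

210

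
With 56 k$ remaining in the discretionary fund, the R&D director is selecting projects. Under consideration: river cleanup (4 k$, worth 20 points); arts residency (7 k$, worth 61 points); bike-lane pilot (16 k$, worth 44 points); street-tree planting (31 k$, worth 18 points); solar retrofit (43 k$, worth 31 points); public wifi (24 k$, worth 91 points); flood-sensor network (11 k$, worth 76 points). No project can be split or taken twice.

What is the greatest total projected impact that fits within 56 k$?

By projected impact per k$: arts residency 8.71, flood-sensor network 6.91, river cleanup 5.00 lead.
The ratio ordering already packs tightly: river cleanup + arts residency + public wifi + flood-sensor network, 46 k$, 248.
That's the maximum — no swap from here does better than 248.

248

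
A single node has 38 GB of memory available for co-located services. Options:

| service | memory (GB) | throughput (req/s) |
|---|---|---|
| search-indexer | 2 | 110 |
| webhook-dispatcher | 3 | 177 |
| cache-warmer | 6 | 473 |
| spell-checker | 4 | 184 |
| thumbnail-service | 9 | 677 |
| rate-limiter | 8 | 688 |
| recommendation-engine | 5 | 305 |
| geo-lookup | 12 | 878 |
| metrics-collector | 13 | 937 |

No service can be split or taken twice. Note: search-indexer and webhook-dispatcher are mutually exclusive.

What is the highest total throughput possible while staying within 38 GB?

2893

Density check — rate-limiter 86.00, cache-warmer 78.83, thumbnail-service 75.22, geo-lookup 73.17 are the best per GB.
The ratio ordering already packs tightly: webhook-dispatcher + cache-warmer + thumbnail-service + rate-limiter + geo-lookup, 38 GB, 2893.
Next best is search-indexer + cache-warmer + thumbnail-service + rate-limiter + metrics-collector at 2885 (38 GB) — short by 8.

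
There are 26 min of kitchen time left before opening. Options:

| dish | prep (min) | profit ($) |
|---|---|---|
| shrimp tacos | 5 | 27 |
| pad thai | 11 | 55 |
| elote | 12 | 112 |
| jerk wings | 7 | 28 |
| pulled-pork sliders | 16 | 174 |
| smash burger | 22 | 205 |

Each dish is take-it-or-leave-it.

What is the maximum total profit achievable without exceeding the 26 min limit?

Filling by ratio: shrimp tacos + pulled-pork sliders for 201, with 5 min left unused.
The 21 min tied up in shrimp tacos and pulled-pork sliders is better spent on smash burger — total rises to 205 (22 min).
An exhaustive check of the 64 subsets confirms 205.

205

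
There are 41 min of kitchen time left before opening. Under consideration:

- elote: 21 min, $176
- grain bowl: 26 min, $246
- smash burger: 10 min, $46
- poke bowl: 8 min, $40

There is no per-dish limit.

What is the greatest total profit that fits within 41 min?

292

Taking the top-ratio dishes first gives grain bowl + poke bowl for 286 (34 min).
Replace poke bowl with smash burger: the trade gains 6 net, giving 292 at 36 min.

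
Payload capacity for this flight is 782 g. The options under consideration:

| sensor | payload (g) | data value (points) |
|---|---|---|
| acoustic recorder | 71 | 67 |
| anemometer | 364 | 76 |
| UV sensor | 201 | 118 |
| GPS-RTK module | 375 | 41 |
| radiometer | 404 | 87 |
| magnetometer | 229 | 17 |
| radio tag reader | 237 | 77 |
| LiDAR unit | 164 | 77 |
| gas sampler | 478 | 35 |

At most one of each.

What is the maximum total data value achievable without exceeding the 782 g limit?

339

The ratio ordering already packs tightly: acoustic recorder + UV sensor + radio tag reader + LiDAR unit, 673 g, 339.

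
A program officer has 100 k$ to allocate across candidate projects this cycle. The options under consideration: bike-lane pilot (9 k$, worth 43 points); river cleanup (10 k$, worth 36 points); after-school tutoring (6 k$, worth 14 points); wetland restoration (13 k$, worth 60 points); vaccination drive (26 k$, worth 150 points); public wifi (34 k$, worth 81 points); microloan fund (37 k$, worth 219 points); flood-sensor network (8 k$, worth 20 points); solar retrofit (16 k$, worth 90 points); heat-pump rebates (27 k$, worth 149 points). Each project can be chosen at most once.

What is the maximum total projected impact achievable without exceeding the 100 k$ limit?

By projected impact per k$: microloan fund 5.92, vaccination drive 5.77, solar retrofit 5.62, heat-pump rebates 5.52 lead.
Filling by ratio: bike-lane pilot + river cleanup + vaccination drive + microloan fund + solar retrofit for 538, with 2 k$ left unused.
Dropping river cleanup and solar retrofit frees 26 k$; slotting in heat-pump rebates (27 k$) lifts the total to 561 at 99 k$.
The closest alternative, river cleanup + vaccination drive + microloan fund + heat-pump rebates, reaches only 554.

561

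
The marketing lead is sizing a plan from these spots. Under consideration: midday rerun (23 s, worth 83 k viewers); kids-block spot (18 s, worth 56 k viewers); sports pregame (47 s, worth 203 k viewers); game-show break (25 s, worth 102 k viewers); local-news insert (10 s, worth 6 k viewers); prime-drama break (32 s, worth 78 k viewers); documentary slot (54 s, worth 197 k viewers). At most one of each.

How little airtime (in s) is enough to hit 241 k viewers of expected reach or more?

65

Look for the lowest-airtime combination reaching 241.
Taking kids-block spot + sports pregame gives 259 (≥ 241) for 65 s.
Below 65 s the best achievable stays under 241.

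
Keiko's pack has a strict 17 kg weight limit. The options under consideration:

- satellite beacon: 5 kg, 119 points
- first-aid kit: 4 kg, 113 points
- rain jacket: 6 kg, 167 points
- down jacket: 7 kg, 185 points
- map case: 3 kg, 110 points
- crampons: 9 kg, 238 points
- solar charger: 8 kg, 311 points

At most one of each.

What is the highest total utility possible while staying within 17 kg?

588

Taking the top-ratio items first gives first-aid kit + map case + solar charger for 534 (15 kg).
The 4 kg tied up in first-aid kit is better spent on rain jacket — total rises to 588 (17 kg).
Every other selection either busts 17 kg or fails to beat 588.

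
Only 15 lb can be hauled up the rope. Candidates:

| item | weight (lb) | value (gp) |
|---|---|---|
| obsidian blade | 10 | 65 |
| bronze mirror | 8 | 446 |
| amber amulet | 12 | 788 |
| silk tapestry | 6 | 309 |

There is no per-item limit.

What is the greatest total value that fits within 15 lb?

Best packing: amber amulet — 12 lb, 788 total.
No other feasible combination exceeds 788.

788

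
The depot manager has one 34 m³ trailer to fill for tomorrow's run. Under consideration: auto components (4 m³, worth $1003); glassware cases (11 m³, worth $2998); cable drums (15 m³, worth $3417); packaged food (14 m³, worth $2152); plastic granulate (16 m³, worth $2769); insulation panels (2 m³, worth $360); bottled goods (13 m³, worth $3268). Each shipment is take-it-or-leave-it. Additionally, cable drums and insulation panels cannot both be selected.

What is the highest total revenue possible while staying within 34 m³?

7688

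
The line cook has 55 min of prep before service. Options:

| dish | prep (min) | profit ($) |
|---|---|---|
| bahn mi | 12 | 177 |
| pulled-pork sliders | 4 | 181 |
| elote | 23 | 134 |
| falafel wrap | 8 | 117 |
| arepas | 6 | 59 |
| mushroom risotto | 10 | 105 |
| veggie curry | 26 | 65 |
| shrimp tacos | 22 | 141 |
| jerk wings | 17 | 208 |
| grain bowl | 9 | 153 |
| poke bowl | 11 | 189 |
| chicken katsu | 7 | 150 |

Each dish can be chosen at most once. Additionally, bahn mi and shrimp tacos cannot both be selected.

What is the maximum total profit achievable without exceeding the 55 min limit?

967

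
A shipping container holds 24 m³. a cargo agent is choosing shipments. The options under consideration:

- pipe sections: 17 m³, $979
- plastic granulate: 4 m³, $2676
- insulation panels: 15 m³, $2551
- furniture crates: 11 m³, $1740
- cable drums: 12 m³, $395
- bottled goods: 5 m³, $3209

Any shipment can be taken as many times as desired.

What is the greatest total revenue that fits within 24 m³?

Best packing: 6×plastic granulate — 24 m³, 16056 total.
Every other selection either busts 24 m³ or fails to beat 16056.

16056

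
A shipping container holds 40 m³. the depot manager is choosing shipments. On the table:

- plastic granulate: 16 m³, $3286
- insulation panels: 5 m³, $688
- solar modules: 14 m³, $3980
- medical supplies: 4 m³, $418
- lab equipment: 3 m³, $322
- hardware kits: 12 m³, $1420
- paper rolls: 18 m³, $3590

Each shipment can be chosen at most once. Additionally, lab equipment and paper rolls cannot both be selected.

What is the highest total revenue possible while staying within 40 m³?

8372

Filling by ratio: plastic granulate + insulation panels + solar modules + lab equipment for 8276, with 2 m³ left unused.
The 3 m³ tied up in lab equipment is better spent on medical supplies — total rises to 8372 (39 m³).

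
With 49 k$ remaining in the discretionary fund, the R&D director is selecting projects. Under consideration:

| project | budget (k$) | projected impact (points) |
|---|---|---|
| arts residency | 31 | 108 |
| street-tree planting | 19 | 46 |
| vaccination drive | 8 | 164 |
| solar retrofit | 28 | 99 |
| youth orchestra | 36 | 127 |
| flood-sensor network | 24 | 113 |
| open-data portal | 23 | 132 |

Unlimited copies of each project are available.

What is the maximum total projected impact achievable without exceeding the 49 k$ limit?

984

6×vaccination drive uses 48 of the 49 k$ and totals 984.
The spare 1 k$ is too small for any remaining project, and no exchange beats 984.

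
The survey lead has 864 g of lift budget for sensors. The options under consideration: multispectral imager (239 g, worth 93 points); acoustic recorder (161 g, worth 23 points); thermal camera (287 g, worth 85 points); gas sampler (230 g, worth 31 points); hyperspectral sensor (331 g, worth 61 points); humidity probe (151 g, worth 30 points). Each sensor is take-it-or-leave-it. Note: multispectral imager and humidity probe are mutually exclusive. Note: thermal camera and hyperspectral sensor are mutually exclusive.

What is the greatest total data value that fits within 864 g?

209

Ranking by ratio (data value/g): multispectral imager 0.39, thermal camera 0.30, humidity probe 0.20, hyperspectral sensor 0.18.
Multispectral imager + thermal camera + gas sampler uses 756 of the 864 g and totals 209.
Next best is multispectral imager + acoustic recorder + thermal camera at 201 (687 g) — short by 8.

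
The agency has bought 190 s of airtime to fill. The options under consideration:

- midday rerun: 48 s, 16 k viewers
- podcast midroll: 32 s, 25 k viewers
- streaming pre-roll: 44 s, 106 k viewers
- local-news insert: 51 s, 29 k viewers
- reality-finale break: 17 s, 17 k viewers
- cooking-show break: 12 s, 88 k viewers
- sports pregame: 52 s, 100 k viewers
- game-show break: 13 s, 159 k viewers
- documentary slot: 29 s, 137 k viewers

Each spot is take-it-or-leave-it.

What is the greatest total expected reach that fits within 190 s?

By expected reach per s: game-show break 12.23, cooking-show break 7.33, documentary slot 4.72 lead.
Greedy by ratio would take streaming pre-roll + reality-finale break + cooking-show break + sports pregame + game-show break + documentary slot: 167 s used, total 607.
Dropping reality-finale break frees 17 s; slotting in podcast midroll (32 s) lifts the total to 615 at 182 s.
Next best is streaming pre-roll + reality-finale break + cooking-show break + sports pregame + game-show break + documentary slot at 607 (167 s) — short by 8.

615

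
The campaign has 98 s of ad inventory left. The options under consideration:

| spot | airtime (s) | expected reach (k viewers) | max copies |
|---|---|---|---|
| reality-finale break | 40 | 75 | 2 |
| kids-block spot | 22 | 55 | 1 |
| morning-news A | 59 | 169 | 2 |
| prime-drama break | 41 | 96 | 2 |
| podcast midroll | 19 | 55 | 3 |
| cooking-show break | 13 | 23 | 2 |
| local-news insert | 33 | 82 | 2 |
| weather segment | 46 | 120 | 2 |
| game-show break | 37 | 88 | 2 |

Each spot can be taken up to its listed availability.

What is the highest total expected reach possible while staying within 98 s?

279

Ranking by ratio (expected reach/s): podcast midroll 2.89, morning-news A 2.86, weather segment 2.61.
Filling by ratio: kids-block spot + 3×podcast midroll + cooking-show break for 243, with 6 s left unused.
Replace kids-block spot and podcast midroll and cooking-show break with morning-news A: the trade gains 36 net, giving 279 at 97 s.
Nothing else within 98 s beats 279.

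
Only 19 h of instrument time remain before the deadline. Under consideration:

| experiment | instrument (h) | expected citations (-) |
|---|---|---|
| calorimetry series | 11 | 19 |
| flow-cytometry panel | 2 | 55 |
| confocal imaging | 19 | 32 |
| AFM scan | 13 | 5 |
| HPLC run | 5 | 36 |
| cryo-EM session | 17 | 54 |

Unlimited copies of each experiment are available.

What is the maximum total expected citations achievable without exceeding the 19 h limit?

495

Taking 9×flow-cytometry panel: 18 h used, 495 in expected citations.
The spare 1 h is too small for any remaining experiment, and no exchange beats 495.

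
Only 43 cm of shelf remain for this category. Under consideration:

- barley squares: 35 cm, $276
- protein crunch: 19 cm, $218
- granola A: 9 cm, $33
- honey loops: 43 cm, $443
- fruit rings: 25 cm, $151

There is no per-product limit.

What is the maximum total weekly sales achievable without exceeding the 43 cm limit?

443

A density-first pass picks 2×protein crunch — 436 at 38 cm.
The 38 cm tied up in 2×protein crunch is better spent on honey loops — total rises to 443 (43 cm).
Every other selection either busts 43 cm or fails to beat 443.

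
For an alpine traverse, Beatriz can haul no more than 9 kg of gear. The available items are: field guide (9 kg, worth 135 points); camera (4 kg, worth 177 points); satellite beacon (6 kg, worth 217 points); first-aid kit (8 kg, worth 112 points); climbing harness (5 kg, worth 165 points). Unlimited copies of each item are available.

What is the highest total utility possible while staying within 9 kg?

354

The ratio ordering already packs tightly: 2×camera, 8 kg, 354.
No other feasible combination exceeds 354.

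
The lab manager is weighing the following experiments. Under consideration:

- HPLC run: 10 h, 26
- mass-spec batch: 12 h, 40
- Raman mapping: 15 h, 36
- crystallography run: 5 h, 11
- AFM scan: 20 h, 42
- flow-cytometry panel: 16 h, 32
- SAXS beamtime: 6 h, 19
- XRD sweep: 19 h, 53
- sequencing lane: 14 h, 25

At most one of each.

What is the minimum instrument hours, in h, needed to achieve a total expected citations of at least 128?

46

Need the lightest bundle worth ≥ 128.
Taking mass-spec batch + Raman mapping + XRD sweep gives 129 (≥ 128) for 46 h.
Below 46 h the best achievable stays under 128.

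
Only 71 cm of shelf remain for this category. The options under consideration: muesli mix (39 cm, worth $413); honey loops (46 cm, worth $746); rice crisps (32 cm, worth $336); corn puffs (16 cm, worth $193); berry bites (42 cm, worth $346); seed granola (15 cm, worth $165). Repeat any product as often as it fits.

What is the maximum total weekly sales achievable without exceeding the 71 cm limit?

939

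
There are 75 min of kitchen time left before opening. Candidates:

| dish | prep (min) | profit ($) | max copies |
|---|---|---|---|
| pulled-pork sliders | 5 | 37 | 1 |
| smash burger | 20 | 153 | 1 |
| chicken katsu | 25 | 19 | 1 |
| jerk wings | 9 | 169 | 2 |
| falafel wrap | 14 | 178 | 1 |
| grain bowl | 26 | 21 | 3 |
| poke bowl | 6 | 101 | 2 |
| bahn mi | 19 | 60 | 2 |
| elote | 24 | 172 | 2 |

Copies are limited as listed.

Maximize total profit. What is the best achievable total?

Density check — jerk wings 18.78, poke bowl 16.83, falafel wrap 12.71 are the best per min.
Filling by ratio: pulled-pork sliders + smash burger + 2×jerk wings + falafel wrap + 2×poke bowl for 908, with 6 min left unused.
The 20 min tied up in smash burger is better spent on elote — total rises to 927 (73 min).

927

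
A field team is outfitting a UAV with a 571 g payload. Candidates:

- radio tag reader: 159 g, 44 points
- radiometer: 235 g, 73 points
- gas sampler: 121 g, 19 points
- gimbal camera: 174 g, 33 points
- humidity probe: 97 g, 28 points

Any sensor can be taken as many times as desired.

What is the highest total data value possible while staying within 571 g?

174

Density check — radiometer 0.31, humidity probe 0.29, radio tag reader 0.28, gimbal camera 0.19 are the best per g.
Best packing: 2×radiometer + humidity probe — 567 g, 174 total.
The spare 4 g is too small for any remaining sensor, and no exchange beats 174.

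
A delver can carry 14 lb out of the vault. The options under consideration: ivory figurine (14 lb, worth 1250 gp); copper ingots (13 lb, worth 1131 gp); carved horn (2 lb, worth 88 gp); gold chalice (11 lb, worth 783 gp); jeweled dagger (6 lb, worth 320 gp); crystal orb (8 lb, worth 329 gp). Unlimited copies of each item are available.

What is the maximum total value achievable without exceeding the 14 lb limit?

1250

Taking ivory figurine: 14 lb used, 1250 in value.
Every other selection either busts 14 lb or fails to beat 1250.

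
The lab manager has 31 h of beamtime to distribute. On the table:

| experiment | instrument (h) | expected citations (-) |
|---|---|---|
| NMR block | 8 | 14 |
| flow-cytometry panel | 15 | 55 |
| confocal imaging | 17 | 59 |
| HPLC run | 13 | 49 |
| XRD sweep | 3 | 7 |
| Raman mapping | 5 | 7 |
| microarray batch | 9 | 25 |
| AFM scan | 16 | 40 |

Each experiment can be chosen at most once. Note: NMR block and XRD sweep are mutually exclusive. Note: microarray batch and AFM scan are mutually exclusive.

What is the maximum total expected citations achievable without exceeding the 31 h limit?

Ranking by ratio (expected citations/h): HPLC run 3.77, flow-cytometry panel 3.67, confocal imaging 3.47, microarray batch 2.78.
Best packing: flow-cytometry panel + HPLC run + XRD sweep — 31 h, 111 total.
That's the maximum — no feasible swap from here does better than 111.

111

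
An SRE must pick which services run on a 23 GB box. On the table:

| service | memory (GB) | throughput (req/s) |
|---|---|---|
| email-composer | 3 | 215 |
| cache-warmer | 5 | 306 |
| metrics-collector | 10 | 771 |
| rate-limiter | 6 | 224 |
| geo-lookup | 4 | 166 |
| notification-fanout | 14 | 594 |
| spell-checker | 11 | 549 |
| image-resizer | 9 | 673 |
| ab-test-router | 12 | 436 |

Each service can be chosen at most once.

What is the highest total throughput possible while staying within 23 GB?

1659

Taking email-composer + metrics-collector + image-resizer: 22 GB used, 1659 in throughput.
Runner-up metrics-collector + geo-lookup + image-resizer tops out at 1610.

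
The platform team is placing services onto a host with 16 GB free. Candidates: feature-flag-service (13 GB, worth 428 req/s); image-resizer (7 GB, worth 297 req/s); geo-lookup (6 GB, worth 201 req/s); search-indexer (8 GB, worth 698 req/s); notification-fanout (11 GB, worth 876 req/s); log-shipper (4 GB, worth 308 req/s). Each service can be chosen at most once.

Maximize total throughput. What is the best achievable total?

1184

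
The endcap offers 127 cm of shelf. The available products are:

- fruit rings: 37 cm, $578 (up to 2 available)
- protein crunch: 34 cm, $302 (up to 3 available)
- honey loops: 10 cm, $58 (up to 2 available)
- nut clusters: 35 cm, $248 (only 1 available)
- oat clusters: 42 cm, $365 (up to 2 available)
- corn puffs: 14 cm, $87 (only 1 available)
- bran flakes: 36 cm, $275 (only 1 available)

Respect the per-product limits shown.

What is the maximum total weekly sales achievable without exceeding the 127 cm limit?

1579

Ranking by ratio (weekly sales/cm): fruit rings 15.62, protein crunch 8.88, oat clusters 8.69.
Greedy by ratio would take 2×fruit rings + protein crunch + corn puffs: 122 cm used, total 1545.
Dropping protein crunch and corn puffs frees 48 cm; slotting in honey loops + oat clusters (52 cm) lifts the total to 1579 at 126 cm.
That's the maximum — no swap from here does better than 1579.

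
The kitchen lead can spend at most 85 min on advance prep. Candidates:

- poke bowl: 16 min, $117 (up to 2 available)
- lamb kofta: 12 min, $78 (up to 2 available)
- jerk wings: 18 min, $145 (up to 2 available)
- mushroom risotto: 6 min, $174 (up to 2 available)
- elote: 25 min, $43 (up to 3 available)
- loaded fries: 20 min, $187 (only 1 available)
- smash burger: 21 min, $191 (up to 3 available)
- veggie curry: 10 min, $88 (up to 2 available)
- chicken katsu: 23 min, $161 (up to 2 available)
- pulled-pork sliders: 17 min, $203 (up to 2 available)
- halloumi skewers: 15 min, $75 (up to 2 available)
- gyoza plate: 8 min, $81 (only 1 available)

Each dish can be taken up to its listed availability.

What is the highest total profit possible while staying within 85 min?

1114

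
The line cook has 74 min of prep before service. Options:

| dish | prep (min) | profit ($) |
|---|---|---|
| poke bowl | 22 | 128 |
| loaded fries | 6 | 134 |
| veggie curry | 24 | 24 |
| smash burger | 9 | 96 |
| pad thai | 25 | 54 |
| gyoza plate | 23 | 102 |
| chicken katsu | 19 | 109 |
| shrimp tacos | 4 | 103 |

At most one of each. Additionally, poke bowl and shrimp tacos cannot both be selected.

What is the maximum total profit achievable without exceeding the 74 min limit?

544

Density check — shrimp tacos 25.75, loaded fries 22.33, smash burger 10.67, poke bowl 5.82 are the best per min.
Loaded fries + smash burger + gyoza plate + chicken katsu + shrimp tacos uses 61 of the 74 min and totals 544.
Every other selection either busts 74 min or breaks a pairing rule or fails to beat 544.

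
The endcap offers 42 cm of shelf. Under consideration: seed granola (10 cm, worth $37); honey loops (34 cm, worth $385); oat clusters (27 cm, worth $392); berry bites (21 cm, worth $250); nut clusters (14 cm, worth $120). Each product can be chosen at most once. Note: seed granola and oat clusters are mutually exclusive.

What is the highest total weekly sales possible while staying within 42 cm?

512

Oat clusters + nut clusters uses 41 of the 42 cm and totals 512.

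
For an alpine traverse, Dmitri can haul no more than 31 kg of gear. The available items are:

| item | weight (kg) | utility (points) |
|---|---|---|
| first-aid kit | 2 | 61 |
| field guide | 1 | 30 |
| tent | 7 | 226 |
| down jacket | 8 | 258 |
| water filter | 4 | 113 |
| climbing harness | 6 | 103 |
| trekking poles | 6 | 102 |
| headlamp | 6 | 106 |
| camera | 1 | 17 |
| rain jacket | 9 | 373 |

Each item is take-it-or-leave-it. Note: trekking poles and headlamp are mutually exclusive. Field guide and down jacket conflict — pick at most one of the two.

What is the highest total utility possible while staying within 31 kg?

1048

First-aid kit + tent + down jacket + water filter + camera + rain jacket uses 31 of the 31 kg and totals 1048.
That's the maximum — no feasible swap from here does better than 1048.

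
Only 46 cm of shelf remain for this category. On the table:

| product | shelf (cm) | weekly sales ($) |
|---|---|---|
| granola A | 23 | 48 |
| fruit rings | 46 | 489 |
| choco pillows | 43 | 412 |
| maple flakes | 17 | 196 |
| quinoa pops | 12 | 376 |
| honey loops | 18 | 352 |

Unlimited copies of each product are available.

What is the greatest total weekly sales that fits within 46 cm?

1128

Ranking by ratio (weekly sales/cm): quinoa pops 31.33, honey loops 19.56, maple flakes 11.53.
The ratio ordering already packs tightly: 3×quinoa pops, 36 cm, 1128.
Every other selection either busts 46 cm or fails to beat 1128.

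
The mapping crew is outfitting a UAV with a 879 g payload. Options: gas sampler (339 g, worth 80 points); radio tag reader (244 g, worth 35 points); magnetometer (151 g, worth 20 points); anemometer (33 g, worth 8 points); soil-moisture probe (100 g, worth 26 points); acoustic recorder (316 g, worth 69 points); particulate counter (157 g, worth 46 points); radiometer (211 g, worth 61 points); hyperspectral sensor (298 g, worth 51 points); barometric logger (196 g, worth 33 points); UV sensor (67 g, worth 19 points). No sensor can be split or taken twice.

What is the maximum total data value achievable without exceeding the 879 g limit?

232

Ranking by ratio (data value/g): particulate counter 0.29, radiometer 0.29, UV sensor 0.28, soil-moisture probe 0.26.
The ratio heuristic lands on anemometer + soil-moisture probe + particulate counter + radiometer + hyperspectral sensor + UV sensor (211) but leaves 13 g idle.
Dropping anemometer and hyperspectral sensor frees 331 g; slotting in gas sampler (339 g) lifts the total to 232 at 874 g.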